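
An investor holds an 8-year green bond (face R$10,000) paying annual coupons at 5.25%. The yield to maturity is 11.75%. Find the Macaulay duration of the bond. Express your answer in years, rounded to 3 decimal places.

6.410 years

Periodic yield y = 0.1175. Discount each cash flow and weight by its year:
  t   CF        PV=CF/(1+0.1175)^t    t·PV
  1       525.00       469.7987       469.7987
  2       525.00       420.4015       840.8030
  3       525.00       376.1982     1,128.5946
  4       525.00       336.6427     1,346.5707
  5       525.00       301.2462     1,506.2312
  6       525.00       269.5716     1,617.4295
  7       525.00       241.2274     1,688.5916
  8    10,525.00     4,327.5476    34,620.3805
  Σ                  6,742.6338    43,218.3998
Price P = Σ PV = 6,742.6338.
Macaulay duration = Σ(t·PV) / P = 43,218.3998 / 6,742.6338 = 6.40972 years.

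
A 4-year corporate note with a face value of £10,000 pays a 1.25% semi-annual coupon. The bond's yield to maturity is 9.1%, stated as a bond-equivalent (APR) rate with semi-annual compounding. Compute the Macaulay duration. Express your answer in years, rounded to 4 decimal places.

Periodic yield y = 0.0455. Discount each cash flow and weight by its period:
  t   CF        PV=CF/(1+0.0455)^t    t·PV
  1        62.50        59.7800        59.7800
  2        62.50        57.1784       114.3568
  3        62.50        54.6900       164.0700
  4        62.50        52.3099       209.2396
  5        62.50        50.0334       250.1669
  6        62.50        47.8559       287.1356
  7        62.50        45.7733       320.4128
  8    10,062.50     7,048.7742    56,390.1933
  Σ                  7,416.3950    57,795.3549
Price P = Σ PV = 7,416.3950.
Macaulay duration = Σ(t·PV) / P = 57,795.3549 / 7,416.3950 = 7.79292 half-year periods.
In years: 7.79292 / 2 = 3.89646 years.

3.8965 years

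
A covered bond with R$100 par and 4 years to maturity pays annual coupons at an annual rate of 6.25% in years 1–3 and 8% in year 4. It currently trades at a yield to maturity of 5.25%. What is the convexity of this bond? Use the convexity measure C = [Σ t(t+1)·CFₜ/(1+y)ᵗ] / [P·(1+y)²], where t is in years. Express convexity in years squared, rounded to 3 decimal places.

With y = 0.0525:
  t   CF        PV=CF/(1+0.0525)^t    t·PV        t(t+1)·PV
  1         6.25         5.9382         5.9382          11.8765
  2         6.25         5.6420        11.2841          33.8522
  3         6.25         5.3606        16.0818          64.3272
  4       108.00        88.0107       352.0427       1,760.2134
  Σ                    104.9516       385.3468       1,870.2694
P = 104.9516.
Convexity = Σ t(t+1)·PV / [P·(1+y)²] = 1,870.2694 / (104.9516 × 1.107756) = 16.08685.

16.087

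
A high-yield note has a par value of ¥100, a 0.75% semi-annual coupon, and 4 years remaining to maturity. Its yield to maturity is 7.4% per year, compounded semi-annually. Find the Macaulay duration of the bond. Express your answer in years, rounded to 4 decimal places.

3.9390 years

Periodic yield y = 0.037. Discount each cash flow and weight by its period:
  t   CF        PV=CF/(1+0.037)^t    t·PV
  1        0.375         0.3616         0.3616
  2        0.375         0.3487         0.6974
  3        0.375         0.3363         1.0088
  4        0.375         0.3243         1.2971
  5        0.375         0.3127         1.5635
  6        0.375         0.3015         1.8093
  7        0.375         0.2908         2.0355
  8      100.375        75.0577       600.4620
  Σ                     77.3337       609.2353
Price P = Σ PV = 77.3337.
Macaulay duration = Σ(t·PV) / P = 609.2353 / 77.3337 = 7.87801 half-year periods.
In years: 7.87801 / 2 = 3.93900 years.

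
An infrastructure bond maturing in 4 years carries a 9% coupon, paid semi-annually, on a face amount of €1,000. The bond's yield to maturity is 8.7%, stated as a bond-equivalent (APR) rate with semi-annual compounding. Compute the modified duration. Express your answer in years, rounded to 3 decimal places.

Periodic yield y = 0.0435. First find Macaulay duration:
  t   CF        PV=CF/(1+0.0435)^t    t·PV
  1        45.00        43.1241        43.1241
  2        45.00        41.3264        82.6528
  3        45.00        39.6036       118.8109
  4        45.00        37.9527       151.8108
  5        45.00        36.3706       181.8529
  6        45.00        34.8544       209.1265
  7        45.00        33.4015       233.8102
  8     1,045.00       743.3214     5,946.5716
  Σ                  1,009.9547     6,967.7598
P = 1,009.9547; Macaulay duration = 6,967.7598 / 1,009.9547 = 6.89908 half-year periods = 3.44954 years.
Modified duration = D_Mac / (1 + y) = 3.44954 / 1.0435 = 3.30574 years.

3.306 years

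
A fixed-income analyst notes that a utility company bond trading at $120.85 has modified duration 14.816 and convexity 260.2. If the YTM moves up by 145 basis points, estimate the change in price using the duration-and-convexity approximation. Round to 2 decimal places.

-$22.66

Duration effect: -D_mod·Δy = -14.816 × (+0.0145) = -0.214832
Convexity effect: ½·C·(Δy)² = 0.5 × 260.2 × (0.0145)² = +0.027353525
ΔP/P ≈ -0.214832 + 0.027353525 = -0.187478475
ΔP ≈ 120.85 × (-0.187478475) = -22.65677370375.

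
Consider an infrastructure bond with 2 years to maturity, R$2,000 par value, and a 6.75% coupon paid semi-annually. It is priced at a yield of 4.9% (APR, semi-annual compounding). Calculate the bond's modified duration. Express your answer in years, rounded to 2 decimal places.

1.86 years

Periodic yield y = 0.0245. First find Macaulay duration:
  t   CF        PV=CF/(1+0.0245)^t    t·PV
  1        67.50        65.8858        65.8858
  2        67.50        64.3102       128.6204
  3        67.50        62.7723       188.3168
  4     2,067.50     1,876.7122     7,506.8486
  Σ                  2,069.6804     7,889.6717
P = 2,069.6804; Macaulay duration = 7,889.6717 / 2,069.6804 = 3.81202 half-year periods = 1.90601 years.
Modified duration = D_Mac / (1 + y) = 1.90601 / 1.0245 = 1.86043 years.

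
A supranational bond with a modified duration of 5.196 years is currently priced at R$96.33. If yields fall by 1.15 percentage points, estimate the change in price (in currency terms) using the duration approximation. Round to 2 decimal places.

+R$5.76

Duration approximation: ΔP/P ≈ -D_mod · Δy = -5.196 × (-0.0115) = +0.059754.
ΔP ≈ 96.33 × (+0.059754) = +5.75610282.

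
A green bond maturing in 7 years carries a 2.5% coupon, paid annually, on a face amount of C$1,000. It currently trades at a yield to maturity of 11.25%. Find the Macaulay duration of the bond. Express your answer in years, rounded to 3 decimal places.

6.323 years

Periodic yield y = 0.1125. Discount each cash flow and weight by its year:
  t   CF        PV=CF/(1+0.1125)^t    t·PV
  1        25.00        22.4719        22.4719
  2        25.00        20.1995        40.3989
  3        25.00        18.1568        54.4705
  4        25.00        16.3207        65.2830
  5        25.00        14.6703        73.3517
  6        25.00        13.1868        79.1209
  7     1,025.00       485.9860     3,401.9018
  Σ                    590.9921     3,736.9986
Price P = Σ PV = 590.9921.
Macaulay duration = Σ(t·PV) / P = 3,736.9986 / 590.9921 = 6.32326 years.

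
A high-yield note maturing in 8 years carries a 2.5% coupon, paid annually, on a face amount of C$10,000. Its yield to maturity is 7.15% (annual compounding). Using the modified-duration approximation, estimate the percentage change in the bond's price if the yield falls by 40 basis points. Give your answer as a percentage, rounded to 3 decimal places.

+2.691%

Periodic yield y = 0.0715. Modified duration first:
  t   CF        PV=CF/(1+0.0715)^t    t·PV
  1       250.00       233.3178       233.3178
  2       250.00       217.7487       435.4975
  3       250.00       203.2186       609.6558
  4       250.00       189.6581       758.6322
  5       250.00       177.0024       885.0120
  6       250.00       165.1912       991.1473
  7       250.00       154.1682     1,079.1773
  8    10,250.00     5,899.1096    47,192.8765
  Σ                  7,239.4146    52,185.3165
P = 7,239.4146; D_Mac = 7.20850 yrs; D_mod = 7.20850/(1+0.0715) = 6.72748 yrs.
ΔP/P ≈ -D_mod · Δy = -6.72748 × (-0.004) = +0.026910 = +2.6910%.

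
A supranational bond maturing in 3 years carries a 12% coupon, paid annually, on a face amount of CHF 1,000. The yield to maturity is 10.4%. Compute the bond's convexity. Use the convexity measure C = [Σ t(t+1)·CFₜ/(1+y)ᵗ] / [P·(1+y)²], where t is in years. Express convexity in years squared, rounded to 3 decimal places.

With y = 0.104:
  t   CF        PV=CF/(1+0.104)^t    t·PV        t(t+1)·PV
  1       120.00       108.6957       108.6957         217.3913
  2       120.00        98.4562       196.9124         590.7372
  3     1,120.00       832.3592     2,497.0777       9,988.3108
  Σ                  1,039.5111     2,802.6858      10,796.4394
P = 1,039.5111.
Convexity = Σ t(t+1)·PV / [P·(1+y)²] = 10,796.4394 / (1,039.5111 × 1.218816) = 8.52145.

8.521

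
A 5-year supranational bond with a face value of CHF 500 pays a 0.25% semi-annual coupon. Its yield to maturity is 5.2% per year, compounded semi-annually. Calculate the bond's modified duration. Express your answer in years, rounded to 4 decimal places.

4.8414 years

Periodic yield y = 0.026. First find Macaulay duration:
  t   CF        PV=CF/(1+0.026)^t    t·PV
  1        0.625         0.6092         0.6092
  2        0.625         0.5937         1.1874
  3        0.625         0.5787         1.7360
  4        0.625         0.5640         2.2561
  5        0.625         0.5497         2.7486
  6        0.625         0.5358         3.2147
  7        0.625         0.5222         3.6555
  8        0.625         0.5090         4.0718
  9        0.625         0.4961         4.4647
  10     500.625       387.2924     3,872.9236
  Σ                    392.2507     3,896.8677
P = 392.2507; Macaulay duration = 3,896.8677 / 392.2507 = 9.93463 half-year periods = 4.96732 years.
Modified duration = D_Mac / (1 + y) = 4.96732 / 1.026 = 4.84144 years.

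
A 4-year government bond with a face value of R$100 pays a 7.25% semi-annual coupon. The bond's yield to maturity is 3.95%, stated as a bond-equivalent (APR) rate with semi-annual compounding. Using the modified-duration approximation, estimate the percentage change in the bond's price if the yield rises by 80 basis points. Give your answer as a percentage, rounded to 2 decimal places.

-2.80%

Periodic yield y = 0.01975. Modified duration first:
  t   CF        PV=CF/(1+0.01975)^t    t·PV
  1        3.625         3.5548         3.5548
  2        3.625         3.4859         6.9719
  3        3.625         3.4184        10.2553
  4        3.625         3.3522        13.4089
  5        3.625         3.2873        16.4365
  6        3.625         3.2236        19.3418
  7        3.625         3.1612        22.1284
  8      103.625        88.6165       708.9324
  Σ                    112.1001       801.0300
P = 112.1001; D_Mac = 7.14567 half-year periods = 3.57283 yrs; D_mod = 3.57283/(1+0.01975) = 3.50364 yrs.
ΔP/P ≈ -D_mod · Δy = -3.50364 × (+0.008) = -0.028029 = -2.8029%.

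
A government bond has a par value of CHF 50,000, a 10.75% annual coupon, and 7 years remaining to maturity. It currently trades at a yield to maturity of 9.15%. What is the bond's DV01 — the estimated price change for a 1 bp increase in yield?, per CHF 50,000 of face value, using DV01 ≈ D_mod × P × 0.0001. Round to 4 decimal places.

CHF 26.3790

Periodic yield y = 0.0915.
  t   CF        PV=CF/(1+0.0915)^t    t·PV
  1     5,375.00     4,924.4159     4,924.4159
  2     5,375.00     4,511.6042     9,023.2083
  3     5,375.00     4,133.3982    12,400.1947
  4     5,375.00     3,786.8971    15,147.5885
  5     5,375.00     3,469.4431    17,347.2155
  6     5,375.00     3,178.6011    19,071.6066
  7    55,375.00    30,001.8171   210,012.7196
  Σ                 54,006.1767   287,926.9491
P = 54,006.1767; D_Mac = 5.33137 yrs; D_mod = 4.88444 yrs.
DV01 ≈ 4.88444 × 54,006.1767 × 0.0001 = 26.379015.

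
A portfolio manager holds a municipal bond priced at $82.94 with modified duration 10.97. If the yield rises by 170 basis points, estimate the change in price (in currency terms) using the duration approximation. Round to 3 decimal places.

Duration approximation: ΔP/P ≈ -D_mod · Δy = -10.97 × (+0.017) = -0.186490.
ΔP ≈ 82.94 × (-0.186490) = -15.4674806.

-$15.467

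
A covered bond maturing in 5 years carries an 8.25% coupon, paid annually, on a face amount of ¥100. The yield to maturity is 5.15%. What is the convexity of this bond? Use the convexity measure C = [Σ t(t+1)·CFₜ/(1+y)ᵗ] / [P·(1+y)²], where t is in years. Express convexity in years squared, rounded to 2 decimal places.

22.39

With y = 0.0515:
  t   CF        PV=CF/(1+0.0515)^t    t·PV        t(t+1)·PV
  1         8.25         7.8459         7.8459          15.6919
  2         8.25         7.4617        14.9233          44.7700
  3         8.25         7.0962        21.2886          85.1545
  4         8.25         6.7486        26.9946         134.9730
  5       108.25        84.2135       421.0673       2,526.4039
  Σ                    113.3659       492.1198       2,806.9931
P = 113.3659.
Convexity = Σ t(t+1)·PV / [P·(1+y)²] = 2,806.9931 / (113.3659 × 1.105652) = 22.39445.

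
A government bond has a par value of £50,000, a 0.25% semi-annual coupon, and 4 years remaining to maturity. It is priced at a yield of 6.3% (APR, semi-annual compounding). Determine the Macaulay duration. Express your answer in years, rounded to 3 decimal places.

3.980 years

Periodic yield y = 0.0315. Discount each cash flow and weight by its period:
  t   CF        PV=CF/(1+0.0315)^t    t·PV
  1        62.50        60.5914        60.5914
  2        62.50        58.7410       117.4821
  3        62.50        56.9472       170.8416
  4        62.50        55.2081       220.8325
  5        62.50        53.5222       267.6109
  6        62.50        51.8877       311.3263
  7        62.50        50.3032       352.1222
  8    50,062.50    39,062.3777   312,499.0216
  Σ                 39,449.5785   313,999.8287
Price P = Σ PV = 39,449.5785.
Macaulay duration = Σ(t·PV) / P = 313,999.8287 / 39,449.5785 = 7.95952 half-year periods.
In years: 7.95952 / 2 = 3.97976 years.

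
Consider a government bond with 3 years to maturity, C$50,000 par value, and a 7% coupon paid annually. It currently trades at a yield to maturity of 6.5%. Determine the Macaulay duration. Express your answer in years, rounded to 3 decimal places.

2.809 years

Periodic yield y = 0.065. Discount each cash flow and weight by its year:
  t   CF        PV=CF/(1+0.065)^t    t·PV
  1     3,500.00     3,286.3850     3,286.3850
  2     3,500.00     3,085.8075     6,171.6150
  3    53,500.00    44,289.9264   132,869.7792
  Σ                 50,662.1189   142,327.7792
Price P = Σ PV = 50,662.1189.
Macaulay duration = Σ(t·PV) / P = 142,327.7792 / 50,662.1189 = 2.80935 years.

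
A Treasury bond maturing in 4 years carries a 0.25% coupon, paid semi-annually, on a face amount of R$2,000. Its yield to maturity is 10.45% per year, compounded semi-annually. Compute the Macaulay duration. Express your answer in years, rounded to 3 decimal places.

Periodic yield y = 0.05225. Discount each cash flow and weight by its period:
  t   CF        PV=CF/(1+0.05225)^t    t·PV
  1         2.50         2.3759         2.3759
  2         2.50         2.2579         4.5158
  3         2.50         2.1458         6.4373
  4         2.50         2.0392         8.1569
  5         2.50         1.9380         9.6898
  6         2.50         1.8417        11.0504
  7         2.50         1.7503        12.2520
  8     2,002.50     1,332.3584    10,658.8668
  Σ                  1,346.7071    10,713.3448
Price P = Σ PV = 1,346.7071.
Macaulay duration = Σ(t·PV) / P = 10,713.3448 / 1,346.7071 = 7.95522 half-year periods.
In years: 7.95522 / 2 = 3.97761 years.

3.978 years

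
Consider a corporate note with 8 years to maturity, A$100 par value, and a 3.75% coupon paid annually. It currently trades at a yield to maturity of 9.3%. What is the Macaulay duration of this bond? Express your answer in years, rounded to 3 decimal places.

Periodic yield y = 0.093. Discount each cash flow and weight by its year:
  t   CF        PV=CF/(1+0.093)^t    t·PV
  1         3.75         3.4309         3.4309
  2         3.75         3.1390         6.2780
  3         3.75         2.8719         8.6157
  4         3.75         2.6275        10.5102
  5         3.75         2.4040        12.0199
  6         3.75         2.1994        13.1966
  7         3.75         2.0123        14.0860
  8       103.75        50.9362       407.4899
  Σ                     69.6213       475.6272
Price P = Σ PV = 69.6213.
Macaulay duration = Σ(t·PV) / P = 475.6272 / 69.6213 = 6.83163 years.

6.832 years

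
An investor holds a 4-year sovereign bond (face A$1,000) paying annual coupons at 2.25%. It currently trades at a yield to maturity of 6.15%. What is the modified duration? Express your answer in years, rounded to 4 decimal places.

Periodic yield y = 0.0615. First find Macaulay duration:
  t   CF        PV=CF/(1+0.0615)^t    t·PV
  1        22.50        21.1964        21.1964
  2        22.50        19.9684        39.9367
  3        22.50        18.8115        56.4344
  4     1,022.50       805.3475     3,221.3901
  Σ                    865.3238     3,338.9576
P = 865.3238; Macaulay duration = 3,338.9576 / 865.3238 = 3.85862 years.
Modified duration = D_Mac / (1 + y) = 3.85862 / 1.0615 = 3.63507 years.

3.6351 years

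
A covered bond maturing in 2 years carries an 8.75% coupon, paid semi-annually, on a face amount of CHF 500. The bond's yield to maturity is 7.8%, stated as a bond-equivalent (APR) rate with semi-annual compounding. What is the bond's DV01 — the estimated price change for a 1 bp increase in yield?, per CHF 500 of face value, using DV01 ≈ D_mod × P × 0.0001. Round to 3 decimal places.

Periodic yield y = 0.039.
  t   CF        PV=CF/(1+0.039)^t    t·PV
  1       21.875        21.0539        21.0539
  2       21.875        20.2636        40.5272
  3       21.875        19.5030        58.5090
  4      521.875       447.8208     1,791.2834
  Σ                    508.6414     1,911.3735
P = 508.6414; D_Mac = 3.75780 half-year periods = 1.87890 yrs; D_mod = 1.80837 yrs.
DV01 ≈ 1.80837 × 508.6414 × 0.0001 = 0.091981.

CHF 0.092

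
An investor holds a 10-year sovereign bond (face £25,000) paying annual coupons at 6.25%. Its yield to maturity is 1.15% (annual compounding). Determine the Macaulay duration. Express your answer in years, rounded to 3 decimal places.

Periodic yield y = 0.0115. Discount each cash flow and weight by its year:
  t   CF        PV=CF/(1+0.0115)^t    t·PV
  1     1,562.50     1,544.7355     1,544.7355
  2     1,562.50     1,527.1731     3,054.3461
  3     1,562.50     1,509.8102     4,529.4307
  4     1,562.50     1,492.6448     5,970.5793
  5     1,562.50     1,475.6746     7,378.3728
  6     1,562.50     1,458.8972     8,753.3835
  7     1,562.50     1,442.3107    10,096.1747
  8     1,562.50     1,425.9127    11,407.3014
  9     1,562.50     1,409.7011    12,687.3100
  10   26,562.50    23,692.4556   236,924.5565
  Σ                 36,979.3156   302,346.1904
Price P = Σ PV = 36,979.3156.
Macaulay duration = Σ(t·PV) / P = 302,346.1904 / 36,979.3156 = 8.17609 years.

8.176 years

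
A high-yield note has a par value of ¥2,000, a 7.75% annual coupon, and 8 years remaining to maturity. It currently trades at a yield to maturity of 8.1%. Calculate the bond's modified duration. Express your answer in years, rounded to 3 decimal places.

Periodic yield y = 0.081. First find Macaulay duration:
  t   CF        PV=CF/(1+0.081)^t    t·PV
  1       155.00       143.3858       143.3858
  2       155.00       132.6418       265.2835
  3       155.00       122.7028       368.1085
  4       155.00       113.5086       454.0346
  5       155.00       105.0034       525.0168
  6       155.00        97.1354       582.8124
  7       155.00        89.8570       628.9989
  8     2,155.00     1,155.6910     9,245.5278
  Σ                  1,959.9257    12,213.1683
P = 1,959.9257; Macaulay duration = 12,213.1683 / 1,959.9257 = 6.23144 years.
Modified duration = D_Mac / (1 + y) = 6.23144 / 1.081 = 5.76452 years.

5.765 years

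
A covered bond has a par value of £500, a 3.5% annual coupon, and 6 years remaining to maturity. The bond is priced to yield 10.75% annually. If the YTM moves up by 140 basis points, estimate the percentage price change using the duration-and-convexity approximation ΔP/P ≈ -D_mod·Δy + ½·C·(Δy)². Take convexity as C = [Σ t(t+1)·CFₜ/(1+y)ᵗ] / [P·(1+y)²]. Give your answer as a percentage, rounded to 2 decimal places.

With y = 0.1075:
  t   CF        PV=CF/(1+0.1075)^t    t·PV        t(t+1)·PV
  1        17.50        15.8014        15.8014          31.6027
  2        17.50        14.2676        28.5352          85.6055
  3        17.50        12.8827        38.6481         154.5924
  4        17.50        11.6322        46.5289         232.6447
  5        17.50        10.5031        52.5157         315.0944
  6       517.50       280.4452     1,682.6709      11,778.6966
  Σ                    345.5322     1,864.7002      12,598.2362
P = 345.5322; D_Mac = 5.39660 yrs; D_mod = 4.87278 yrs; C = 29.72582.
Duration effect: -4.87278 × (+0.014) = -0.068219
Convexity effect: 0.5 × 29.72582 × (0.014)² = +0.0029131
ΔP/P ≈ -0.068219 + 0.0029131 = -0.065306 = -6.5306%.

-6.53%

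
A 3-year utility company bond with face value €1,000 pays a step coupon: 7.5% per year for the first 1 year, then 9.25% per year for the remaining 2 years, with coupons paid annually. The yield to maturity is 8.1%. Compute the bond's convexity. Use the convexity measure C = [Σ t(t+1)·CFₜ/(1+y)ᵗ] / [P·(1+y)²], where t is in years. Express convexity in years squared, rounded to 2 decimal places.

9.28

With y = 0.081:
  t   CF        PV=CF/(1+0.081)^t    t·PV        t(t+1)·PV
  1        75.00        69.3802        69.3802         138.7604
  2        92.50        79.1572       158.3144         474.9431
  3     1,092.50       864.8571     2,594.5714      10,378.2854
  Σ                  1,013.3945     2,822.2659      10,991.9889
P = 1,013.3945.
Convexity = Σ t(t+1)·PV / [P·(1+y)²] = 10,991.9889 / (1,013.3945 × 1.168561) = 9.28210.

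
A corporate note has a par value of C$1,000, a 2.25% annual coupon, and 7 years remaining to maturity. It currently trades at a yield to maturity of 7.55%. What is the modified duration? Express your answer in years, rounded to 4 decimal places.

Periodic yield y = 0.0755. First find Macaulay duration:
  t   CF        PV=CF/(1+0.0755)^t    t·PV
  1        22.50        20.9205        20.9205
  2        22.50        19.4519        38.9038
  3        22.50        18.0864        54.2591
  4        22.50        16.8167        67.2668
  5        22.50        15.6362        78.1809
  6        22.50        14.5385        87.2311
  7     1,022.50       614.3140     4,300.1980
  Σ                    719.7641     4,646.9601
P = 719.7641; Macaulay duration = 4,646.9601 / 719.7641 = 6.45623 years.
Modified duration = D_Mac / (1 + y) = 6.45623 / 1.0755 = 6.00300 years.

6.0030 years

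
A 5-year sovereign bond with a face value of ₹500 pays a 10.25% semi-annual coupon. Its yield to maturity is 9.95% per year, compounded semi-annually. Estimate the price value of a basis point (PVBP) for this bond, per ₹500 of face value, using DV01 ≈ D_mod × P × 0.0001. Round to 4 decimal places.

Periodic yield y = 0.04975.
  t   CF        PV=CF/(1+0.04975)^t    t·PV
  1       25.625        24.4106        24.4106
  2       25.625        23.2537        46.5074
  3       25.625        22.1517        66.4550
  4       25.625        21.1018        84.4074
  5       25.625        20.1018       100.5089
  6       25.625        19.1491       114.8947
  7       25.625        18.2416       127.6911
  8       25.625        17.3771       139.0166
  9       25.625        16.5535       148.9819
  10     525.625       323.4575     3,234.5747
  Σ                    505.7983     4,087.4482
P = 505.7983; D_Mac = 8.08118 half-year periods = 4.04059 yrs; D_mod = 3.84910 yrs.
DV01 ≈ 3.84910 × 505.7983 × 0.0001 = 0.194687.

₹0.1947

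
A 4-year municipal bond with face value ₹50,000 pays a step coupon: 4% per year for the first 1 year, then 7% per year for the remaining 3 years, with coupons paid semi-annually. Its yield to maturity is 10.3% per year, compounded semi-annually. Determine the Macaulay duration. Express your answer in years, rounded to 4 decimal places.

Periodic yield y = 0.0515. Discount each cash flow and weight by its period:
  t   CF        PV=CF/(1+0.0515)^t    t·PV
  1     1,000.00       951.0223       951.0223
  2     1,000.00       904.4435     1,808.8870
  3     1,750.00     1,505.2555     4,515.7664
  4     1,750.00     1,431.5316     5,726.1264
  5     1,750.00     1,361.4185     6,807.0927
  6     1,750.00     1,294.7395     7,768.4368
  7     1,750.00     1,231.3262     8,619.2832
  8    51,750.00    34,628.6960   277,029.5681
  Σ                 43,308.4331   313,226.1831
Price P = Σ PV = 43,308.4331.
Macaulay duration = Σ(t·PV) / P = 313,226.1831 / 43,308.4331 = 7.23245 half-year periods.
In years: 7.23245 / 2 = 3.61623 years.

3.6162 years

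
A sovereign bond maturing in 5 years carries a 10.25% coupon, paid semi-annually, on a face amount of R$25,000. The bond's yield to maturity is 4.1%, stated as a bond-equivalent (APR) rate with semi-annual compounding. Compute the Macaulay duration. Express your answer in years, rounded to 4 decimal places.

4.1599 years

Periodic yield y = 0.0205. Discount each cash flow and weight by its period:
  t   CF        PV=CF/(1+0.0205)^t    t·PV
  1     1,281.25     1,255.5120     1,255.5120
  2     1,281.25     1,230.2910     2,460.5821
  3     1,281.25     1,205.5767     3,616.7301
  4     1,281.25     1,181.3589     4,725.4354
  5     1,281.25     1,157.6275     5,788.1375
  6     1,281.25     1,134.3729     6,806.2371
  7     1,281.25     1,111.5854     7,781.0975
  8     1,281.25     1,089.2556     8,714.0449
  9     1,281.25     1,067.3744     9,606.3699
  10   26,281.25    21,454.3779   214,543.7794
  Σ                 31,887.3323   265,297.9260
Price P = Σ PV = 31,887.3323.
Macaulay duration = Σ(t·PV) / P = 265,297.9260 / 31,887.3323 = 8.31985 half-year periods.
In years: 8.31985 / 2 = 4.15993 years.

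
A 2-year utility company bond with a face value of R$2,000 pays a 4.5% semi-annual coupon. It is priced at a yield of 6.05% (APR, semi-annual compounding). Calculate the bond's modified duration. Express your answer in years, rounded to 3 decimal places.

Periodic yield y = 0.03025. First find Macaulay duration:
  t   CF        PV=CF/(1+0.03025)^t    t·PV
  1        45.00        43.6787        43.6787
  2        45.00        42.3962        84.7925
  3        45.00        41.1514       123.4542
  4     2,045.00     1,815.1930     7,260.7722
  Σ                  1,942.4194     7,512.6976
P = 1,942.4194; Macaulay duration = 7,512.6976 / 1,942.4194 = 3.86770 half-year periods = 1.93385 years.
Modified duration = D_Mac / (1 + y) = 1.93385 / 1.03025 = 1.87707 years.

1.877 years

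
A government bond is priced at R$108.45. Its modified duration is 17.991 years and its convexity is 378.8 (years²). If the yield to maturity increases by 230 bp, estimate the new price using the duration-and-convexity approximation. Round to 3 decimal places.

R$74.440

Duration effect: -D_mod·Δy = -17.991 × (+0.023) = -0.413793
Convexity effect: ½·C·(Δy)² = 0.5 × 378.8 × (0.023)² = +0.1001926
ΔP/P ≈ -0.413793 + 0.1001926 = -0.3136004
New price ≈ 108.45 × (1 - 0.3136004) = 74.44003662.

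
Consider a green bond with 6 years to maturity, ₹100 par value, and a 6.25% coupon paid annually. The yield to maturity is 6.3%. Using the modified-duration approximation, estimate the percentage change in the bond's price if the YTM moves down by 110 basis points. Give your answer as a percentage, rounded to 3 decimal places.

Periodic yield y = 0.063. Modified duration first:
  t   CF        PV=CF/(1+0.063)^t    t·PV
  1         6.25         5.8796         5.8796
  2         6.25         5.5311        11.0623
  3         6.25         5.2033        15.6099
  4         6.25         4.8949        19.5797
  5         6.25         4.6048        23.0242
  6       106.25        73.6426       441.8558
  Σ                     99.7564       517.0115
P = 99.7564; D_Mac = 5.18274 yrs; D_mod = 5.18274/(1+0.063) = 4.87558 yrs.
ΔP/P ≈ -D_mod · Δy = -4.87558 × (-0.011) = +0.053631 = +5.3631%.

+5.363%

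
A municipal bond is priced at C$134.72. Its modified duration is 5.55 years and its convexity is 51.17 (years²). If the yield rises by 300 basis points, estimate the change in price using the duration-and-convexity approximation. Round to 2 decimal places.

Duration effect: -D_mod·Δy = -5.55 × (+0.03) = -0.166500
Convexity effect: ½·C·(Δy)² = 0.5 × 51.17 × (0.03)² = +0.0230265
ΔP/P ≈ -0.166500 + 0.0230265 = -0.1434735
ΔP ≈ 134.72 × (-0.1434735) = -19.32874992.

-C$19.33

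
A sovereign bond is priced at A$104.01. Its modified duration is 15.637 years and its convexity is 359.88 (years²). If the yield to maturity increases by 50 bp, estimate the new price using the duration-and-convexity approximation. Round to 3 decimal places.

A$96.346

Duration effect: -D_mod·Δy = -15.637 × (+0.005) = -0.078185
Convexity effect: ½·C·(Δy)² = 0.5 × 359.88 × (0.005)² = +0.0044985
ΔP/P ≈ -0.078185 + 0.0044985 = -0.0736865
New price ≈ 104.01 × (1 - 0.0736865) = 96.345867135.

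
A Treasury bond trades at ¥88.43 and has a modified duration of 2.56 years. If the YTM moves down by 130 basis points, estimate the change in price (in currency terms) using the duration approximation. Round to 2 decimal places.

+¥2.94

Duration approximation: ΔP/P ≈ -D_mod · Δy = -2.56 × (-0.013) = +0.033280.
ΔP ≈ 88.43 × (+0.033280) = +2.9429504.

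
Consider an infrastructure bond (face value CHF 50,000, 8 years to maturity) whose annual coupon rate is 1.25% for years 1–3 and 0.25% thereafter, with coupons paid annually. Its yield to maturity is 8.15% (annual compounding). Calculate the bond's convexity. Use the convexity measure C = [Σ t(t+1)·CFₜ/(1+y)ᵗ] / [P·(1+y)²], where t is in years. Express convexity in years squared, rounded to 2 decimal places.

58.07

With y = 0.0815:
  t   CF        PV=CF/(1+0.0815)^t    t·PV        t(t+1)·PV
  1       625.00       577.9011       577.9011       1,155.8021
  2       625.00       534.3514     1,068.7028       3,206.1085
  3       625.00       494.0836     1,482.2508       5,929.0033
  4       125.00        91.3701       365.4802       1,827.4012
  5       125.00        84.4846       422.4228       2,534.5371
  6       125.00        78.1180       468.7077       3,280.9541
  7       125.00        72.2311       505.6178       4,044.9427
  8    50,125.00    26,781.9500   214,255.6003   1,928,300.4023
  Σ                 28,714.4898   219,146.6837   1,950,279.1514
P = 28,714.4898.
Convexity = Σ t(t+1)·PV / [P·(1+y)²] = 1,950,279.1514 / (28,714.4898 × 1.169642) = 58.06877.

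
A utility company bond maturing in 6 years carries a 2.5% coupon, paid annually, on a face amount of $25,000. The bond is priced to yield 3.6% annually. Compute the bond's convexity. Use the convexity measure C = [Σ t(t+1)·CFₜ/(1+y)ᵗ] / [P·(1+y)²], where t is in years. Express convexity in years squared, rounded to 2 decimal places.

With y = 0.036:
  t   CF        PV=CF/(1+0.036)^t    t·PV        t(t+1)·PV
  1       625.00       603.2819       603.2819       1,206.5637
  2       625.00       582.3184     1,164.6368       3,493.9103
  3       625.00       562.0834     1,686.2502       6,745.0007
  4       625.00       542.5515     2,170.2061      10,851.0307
  5       625.00       523.6984     2,618.4920      15,710.9518
  6    25,625.00    20,725.5155   124,353.0930     870,471.6513
  Σ                 23,539.4491   132,595.9599     908,479.1085
P = 23,539.4491.
Convexity = Σ t(t+1)·PV / [P·(1+y)²] = 908,479.1085 / (23,539.4491 × 1.073296) = 35.95830.

35.96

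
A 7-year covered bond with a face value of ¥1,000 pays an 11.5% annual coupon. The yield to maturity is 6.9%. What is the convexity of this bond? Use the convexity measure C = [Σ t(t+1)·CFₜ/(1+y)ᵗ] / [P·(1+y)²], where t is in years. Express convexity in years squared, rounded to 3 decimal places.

With y = 0.069:
  t   CF        PV=CF/(1+0.069)^t    t·PV        t(t+1)·PV
  1       115.00       107.5772       107.5772         215.1543
  2       115.00       100.6335       201.2669         603.8008
  3       115.00        94.1379       282.4138       1,129.6554
  4       115.00        88.0617       352.2468       1,761.2338
  5       115.00        82.3776       411.8882       2,471.3290
  6       115.00        77.0605       462.3628       3,236.5394
  7     1,115.00       698.9256     4,892.4790      39,139.8321
  Σ                  1,248.7739     6,710.2347      48,557.5448
P = 1,248.7739.
Convexity = Σ t(t+1)·PV / [P·(1+y)²] = 48,557.5448 / (1,248.7739 × 1.142761) = 34.02652.

34.027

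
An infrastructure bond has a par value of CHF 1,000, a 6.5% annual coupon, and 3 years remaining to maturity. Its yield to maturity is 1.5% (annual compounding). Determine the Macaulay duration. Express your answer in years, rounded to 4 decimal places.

Periodic yield y = 0.015. Discount each cash flow and weight by its year:
  t   CF        PV=CF/(1+0.015)^t    t·PV
  1        65.00        64.0394        64.0394
  2        65.00        63.0930       126.1860
  3     1,065.00     1,018.4776     3,055.4328
  Σ                  1,145.6100     3,245.6582
Price P = Σ PV = 1,145.6100.
Macaulay duration = Σ(t·PV) / P = 3,245.6582 / 1,145.6100 = 2.83313 years.

2.8331 years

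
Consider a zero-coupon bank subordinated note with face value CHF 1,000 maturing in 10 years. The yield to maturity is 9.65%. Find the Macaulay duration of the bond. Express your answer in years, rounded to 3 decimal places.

10.000 years

A zero-coupon bond has a single cash flow at maturity, so its Macaulay duration equals its maturity: 10 years.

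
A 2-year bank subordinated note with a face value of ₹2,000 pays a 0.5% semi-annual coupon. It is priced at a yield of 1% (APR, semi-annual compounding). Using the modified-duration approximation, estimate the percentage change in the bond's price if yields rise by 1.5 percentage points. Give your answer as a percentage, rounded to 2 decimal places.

Periodic yield y = 0.005. Modified duration first:
  t   CF        PV=CF/(1+0.005)^t    t·PV
  1         5.00         4.9751         4.9751
  2         5.00         4.9504         9.9007
  3         5.00         4.9257        14.7772
  4     2,005.00     1,965.3963     7,861.5851
  Σ                  1,980.2475     7,891.2382
P = 1,980.2475; D_Mac = 3.98498 half-year periods = 1.99249 yrs; D_mod = 1.99249/(1+0.005) = 1.98257 yrs.
ΔP/P ≈ -D_mod · Δy = -1.98257 × (+0.015) = -0.029739 = -2.9739%.

-2.97%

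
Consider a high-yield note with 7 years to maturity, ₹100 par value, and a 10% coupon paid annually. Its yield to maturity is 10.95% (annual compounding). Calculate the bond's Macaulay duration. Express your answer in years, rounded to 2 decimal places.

5.31 years

Periodic yield y = 0.1095. Discount each cash flow and weight by its year:
  t   CF        PV=CF/(1+0.1095)^t    t·PV
  1        10.00         9.0131         9.0131
  2        10.00         8.1235        16.2471
  3        10.00         7.3218        21.9654
  4        10.00         6.5992        26.3968
  5        10.00         5.9479        29.7395
  6        10.00         5.3609        32.1653
  7       110.00        53.1498       372.0485
  Σ                     95.5162       507.5756
Price P = Σ PV = 95.5162.
Macaulay duration = Σ(t·PV) / P = 507.5756 / 95.5162 = 5.31403 years.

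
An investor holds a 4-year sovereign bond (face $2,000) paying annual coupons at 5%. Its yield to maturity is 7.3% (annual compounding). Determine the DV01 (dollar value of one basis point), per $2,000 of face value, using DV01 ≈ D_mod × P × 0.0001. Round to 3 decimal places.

$0.638

Periodic yield y = 0.073.
  t   CF        PV=CF/(1+0.073)^t    t·PV
  1       100.00        93.1966        93.1966
  2       100.00        86.8561       173.7123
  3       100.00        80.9470       242.8410
  4     2,100.00     1,584.2379     6,336.9517
  Σ                  1,845.2377     6,846.7017
P = 1,845.2377; D_Mac = 3.71047 yrs; D_mod = 3.45803 yrs.
DV01 ≈ 3.45803 × 1,845.2377 × 0.0001 = 0.638090.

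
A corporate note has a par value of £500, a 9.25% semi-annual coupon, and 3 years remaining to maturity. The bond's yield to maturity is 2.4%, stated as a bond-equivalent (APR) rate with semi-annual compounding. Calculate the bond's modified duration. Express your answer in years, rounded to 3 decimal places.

2.686 years

Periodic yield y = 0.012. First find Macaulay duration:
  t   CF        PV=CF/(1+0.012)^t    t·PV
  1       23.125        22.8508        22.8508
  2       23.125        22.5798        45.1597
  3       23.125        22.3121        66.9363
  4       23.125        22.0475        88.1901
  5       23.125        21.7861       108.9304
  6      523.125       486.9926     2,921.9559
  Σ                    598.5690     3,254.0231
P = 598.5690; Macaulay duration = 3,254.0231 / 598.5690 = 5.43634 half-year periods = 2.71817 years.
Modified duration = D_Mac / (1 + y) = 2.71817 / 1.012 = 2.68594 years.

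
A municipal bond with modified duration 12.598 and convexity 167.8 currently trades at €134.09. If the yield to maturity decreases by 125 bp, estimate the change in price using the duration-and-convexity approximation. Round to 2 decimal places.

Duration effect: -D_mod·Δy = -12.598 × (-0.0125) = +0.157475
Convexity effect: ½·C·(Δy)² = 0.5 × 167.8 × (-0.0125)² = +0.013109375
ΔP/P ≈ +0.157475 + 0.013109375 = +0.170584375
ΔP ≈ 134.09 × (+0.170584375) = +22.87365884375.

+€22.87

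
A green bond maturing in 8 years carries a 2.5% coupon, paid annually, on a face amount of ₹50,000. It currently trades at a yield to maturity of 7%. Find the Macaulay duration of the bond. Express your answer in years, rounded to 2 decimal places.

Periodic yield y = 0.07. Discount each cash flow and weight by its year:
  t   CF        PV=CF/(1+0.07)^t    t·PV
  1     1,250.00     1,168.2243     1,168.2243
  2     1,250.00     1,091.7984     2,183.5968
  3     1,250.00     1,020.3723     3,061.1170
  4     1,250.00       953.6190     3,814.4761
  5     1,250.00       891.2327     4,456.1636
  6     1,250.00       832.9278     4,997.5667
  7     1,250.00       778.4372     5,449.0602
  8    51,250.00    29,827.9666   238,623.7329
  Σ                 36,564.5784   263,753.9376
Price P = Σ PV = 36,564.5784.
Macaulay duration = Σ(t·PV) / P = 263,753.9376 / 36,564.5784 = 7.21337 years.

7.21 years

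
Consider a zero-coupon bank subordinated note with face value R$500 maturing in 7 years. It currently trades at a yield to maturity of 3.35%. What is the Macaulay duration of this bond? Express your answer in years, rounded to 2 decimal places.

A zero-coupon bond has a single cash flow at maturity, so its Macaulay duration equals its maturity: 7 years.

7.00 years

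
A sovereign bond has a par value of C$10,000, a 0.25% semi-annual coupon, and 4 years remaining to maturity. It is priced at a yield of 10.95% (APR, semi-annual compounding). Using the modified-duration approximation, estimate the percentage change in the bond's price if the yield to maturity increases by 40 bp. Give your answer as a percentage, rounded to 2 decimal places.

Periodic yield y = 0.05475. Modified duration first:
  t   CF        PV=CF/(1+0.05475)^t    t·PV
  1        12.50        11.8511        11.8511
  2        12.50        11.2360        22.4720
  3        12.50        10.6527        31.9582
  4        12.50        10.0998        40.3991
  5        12.50         9.5755        47.8776
  6        12.50         9.0785        54.4708
  7        12.50         8.6072        60.2506
  8    10,012.50     6,536.5149    52,292.1193
  Σ                  6,607.6158    52,561.3988
P = 6,607.6158; D_Mac = 7.95467 half-year periods = 3.97733 yrs; D_mod = 3.97733/(1+0.05475) = 3.77088 yrs.
ΔP/P ≈ -D_mod · Δy = -3.77088 × (+0.004) = -0.015084 = -1.5084%.

-1.51%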